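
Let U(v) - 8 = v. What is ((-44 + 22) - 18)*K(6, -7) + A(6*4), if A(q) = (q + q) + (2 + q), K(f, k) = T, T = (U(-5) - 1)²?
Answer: -86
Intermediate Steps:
U(v) = 8 + v
T = 4 (T = ((8 - 5) - 1)² = (3 - 1)² = 2² = 4)
K(f, k) = 4
A(q) = 2 + 3*q (A(q) = 2*q + (2 + q) = 2 + 3*q)
((-44 + 22) - 18)*K(6, -7) + A(6*4) = ((-44 + 22) - 18)*4 + (2 + 3*(6*4)) = (-22 - 18)*4 + (2 + 3*24) = -40*4 + (2 + 72) = -160 + 74 = -86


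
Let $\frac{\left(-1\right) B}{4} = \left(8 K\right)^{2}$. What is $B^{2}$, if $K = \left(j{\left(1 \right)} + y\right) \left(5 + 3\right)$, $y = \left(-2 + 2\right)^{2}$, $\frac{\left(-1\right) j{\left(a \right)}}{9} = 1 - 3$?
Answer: $28179280429056$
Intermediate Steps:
$j{\left(a \right)} = 18$ ($j{\left(a \right)} = - 9 \left(1 - 3\right) = \left(-9\right) \left(-2\right) = 18$)
$y = 0$ ($y = 0^{2} = 0$)
$K = 144$ ($K = \left(18 + 0\right) \left(5 + 3\right) = 18 \cdot 8 = 144$)
$B = -5308416$ ($B = - 4 \left(8 \cdot 144\right)^{2} = - 4 \cdot 1152^{2} = \left(-4\right) 1327104 = -5308416$)
$B^{2} = \left(-5308416\right)^{2} = 28179280429056$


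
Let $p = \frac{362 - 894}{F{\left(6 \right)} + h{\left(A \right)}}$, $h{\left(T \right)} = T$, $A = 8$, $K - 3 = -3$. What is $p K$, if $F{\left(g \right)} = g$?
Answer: $0$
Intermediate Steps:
$K = 0$ ($K = 3 - 3 = 0$)
$p = -38$ ($p = \frac{362 - 894}{6 + 8} = - \frac{532}{14} = \left(-532\right) \frac{1}{14} = -38$)
$p K = \left(-38\right) 0 = 0$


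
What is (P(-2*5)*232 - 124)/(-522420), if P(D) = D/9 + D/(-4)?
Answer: -446/1175445 ≈ -0.00037943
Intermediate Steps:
P(D) = -5*D/36 (P(D) = D*(1/9) + D*(-1/4) = D/9 - D/4 = -5*D/36)
(P(-2*5)*232 - 124)/(-522420) = (-(-5)*5/18*232 - 124)/(-522420) = (-5/36*(-10)*232 - 124)*(-1/522420) = ((25/18)*232 - 124)*(-1/522420) = (2900/9 - 124)*(-1/522420) = (1784/9)*(-1/522420) = -446/1175445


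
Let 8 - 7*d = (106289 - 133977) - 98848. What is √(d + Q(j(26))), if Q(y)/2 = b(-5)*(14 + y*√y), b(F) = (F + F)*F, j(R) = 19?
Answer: 2*√(238602 + 23275*√19)/7 ≈ 166.61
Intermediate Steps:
b(F) = 2*F² (b(F) = (2*F)*F = 2*F²)
d = 126544/7 (d = 8/7 - ((106289 - 133977) - 98848)/7 = 8/7 - (-27688 - 98848)/7 = 8/7 - ⅐*(-126536) = 8/7 + 126536/7 = 126544/7 ≈ 18078.)
Q(y) = 1400 + 100*y^(3/2) (Q(y) = 2*((2*(-5)²)*(14 + y*√y)) = 2*((2*25)*(14 + y^(3/2))) = 2*(50*(14 + y^(3/2))) = 2*(700 + 50*y^(3/2)) = 1400 + 100*y^(3/2))
√(d + Q(j(26))) = √(126544/7 + (1400 + 100*19^(3/2))) = √(126544/7 + (1400 + 100*(19*√19))) = √(126544/7 + (1400 + 1900*√19)) = √(136344/7 + 1900*√19)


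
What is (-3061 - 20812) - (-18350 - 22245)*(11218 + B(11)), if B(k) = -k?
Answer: 454924292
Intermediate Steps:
(-3061 - 20812) - (-18350 - 22245)*(11218 + B(11)) = (-3061 - 20812) - (-18350 - 22245)*(11218 - 1*11) = -23873 - (-40595)*(11218 - 11) = -23873 - (-40595)*11207 = -23873 - 1*(-454948165) = -23873 + 454948165 = 454924292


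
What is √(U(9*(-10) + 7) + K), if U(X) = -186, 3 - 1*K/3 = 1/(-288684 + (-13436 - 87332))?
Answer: I*√136969872987/27818 ≈ 13.304*I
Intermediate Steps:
K = 3505071/389452 (K = 9 - 3/(-288684 + (-13436 - 87332)) = 9 - 3/(-288684 - 100768) = 9 - 3/(-389452) = 9 - 3*(-1/389452) = 9 + 3/389452 = 3505071/389452 ≈ 9.0000)
√(U(9*(-10) + 7) + K) = √(-186 + 3505071/389452) = √(-68933001/389452) = I*√136969872987/27818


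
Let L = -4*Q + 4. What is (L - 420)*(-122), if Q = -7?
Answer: 47336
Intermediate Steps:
L = 32 (L = -4*(-7) + 4 = 28 + 4 = 32)
(L - 420)*(-122) = (32 - 420)*(-122) = -388*(-122) = 47336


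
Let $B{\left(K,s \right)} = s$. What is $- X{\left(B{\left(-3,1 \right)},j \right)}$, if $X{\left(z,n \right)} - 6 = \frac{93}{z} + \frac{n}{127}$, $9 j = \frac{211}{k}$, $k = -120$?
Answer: $- \frac{13578629}{137160} \approx -98.998$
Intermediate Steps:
$j = - \frac{211}{1080}$ ($j = \frac{211 \frac{1}{-120}}{9} = \frac{211 \left(- \frac{1}{120}\right)}{9} = \frac{1}{9} \left(- \frac{211}{120}\right) = - \frac{211}{1080} \approx -0.19537$)
$X{\left(z,n \right)} = 6 + \frac{93}{z} + \frac{n}{127}$ ($X{\left(z,n \right)} = 6 + \left(\frac{93}{z} + \frac{n}{127}\right) = 6 + \frac{93}{z} + \frac{n}{127}$)
$- X{\left(B{\left(-3,1 \right)},j \right)} = - (6 + \frac{93}{1} + \frac{1}{127} \left(- \frac{211}{1080}\right)) = - (6 + 93 \cdot 1 - \frac{211}{137160}) = - (6 + 93 - \frac{211}{137160}) = \left(-1\right) \frac{13578629}{137160} = - \frac{13578629}{137160}$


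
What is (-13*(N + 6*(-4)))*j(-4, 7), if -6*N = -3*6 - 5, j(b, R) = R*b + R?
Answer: -11011/2 ≈ -5505.5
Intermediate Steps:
j(b, R) = R + R*b
N = 23/6 (N = -(-3*6 - 5)/6 = -(-18 - 5)/6 = -⅙*(-23) = 23/6 ≈ 3.8333)
(-13*(N + 6*(-4)))*j(-4, 7) = (-13*(23/6 + 6*(-4)))*(7*(1 - 4)) = (-13*(23/6 - 24))*(7*(-3)) = -13*(-121/6)*(-21) = (1573/6)*(-21) = -11011/2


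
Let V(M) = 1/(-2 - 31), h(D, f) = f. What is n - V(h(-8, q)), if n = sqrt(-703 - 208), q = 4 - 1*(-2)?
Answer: 1/33 + I*sqrt(911) ≈ 0.030303 + 30.183*I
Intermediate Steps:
q = 6 (q = 4 + 2 = 6)
n = I*sqrt(911) (n = sqrt(-911) = I*sqrt(911) ≈ 30.183*I)
V(M) = -1/33 (V(M) = 1/(-33) = -1/33)
n - V(h(-8, q)) = I*sqrt(911) - 1*(-1/33) = I*sqrt(911) + 1/33 = 1/33 + I*sqrt(911)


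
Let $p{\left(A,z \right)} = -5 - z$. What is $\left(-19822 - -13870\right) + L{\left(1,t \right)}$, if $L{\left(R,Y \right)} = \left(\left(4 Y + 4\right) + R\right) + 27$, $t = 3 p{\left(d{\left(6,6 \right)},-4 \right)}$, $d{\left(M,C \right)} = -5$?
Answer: $-5932$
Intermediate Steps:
$t = -3$ ($t = 3 \left(-5 - -4\right) = 3 \left(-5 + 4\right) = 3 \left(-1\right) = -3$)
$L{\left(R,Y \right)} = 31 + R + 4 Y$ ($L{\left(R,Y \right)} = \left(\left(4 + 4 Y\right) + R\right) + 27 = \left(4 + R + 4 Y\right) + 27 = 31 + R + 4 Y$)
$\left(-19822 - -13870\right) + L{\left(1,t \right)} = \left(-19822 - -13870\right) + \left(31 + 1 + 4 \left(-3\right)\right) = \left(-19822 + 13870\right) + \left(31 + 1 - 12\right) = -5952 + 20 = -5932$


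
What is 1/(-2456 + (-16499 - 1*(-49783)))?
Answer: 1/30828 ≈ 3.2438e-5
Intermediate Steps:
1/(-2456 + (-16499 - 1*(-49783))) = 1/(-2456 + (-16499 + 49783)) = 1/(-2456 + 33284) = 1/30828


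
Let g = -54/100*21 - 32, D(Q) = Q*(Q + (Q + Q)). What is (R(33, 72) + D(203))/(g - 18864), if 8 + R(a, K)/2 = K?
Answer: -6187750/945367 ≈ -6.5453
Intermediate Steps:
R(a, K) = -16 + 2*K
D(Q) = 3*Q² (D(Q) = Q*(Q + 2*Q) = Q*(3*Q) = 3*Q²)
g = -2167/50 (g = -54*1/100*21 - 32 = -27/50*21 - 32 = -567/50 - 32 = -2167/50 ≈ -43.340)
(R(33, 72) + D(203))/(g - 18864) = ((-16 + 2*72) + 3*203²)/(-2167/50 - 18864) = ((-16 + 144) + 3*41209)/(-945367/50) = (128 + 123627)*(-50/945367) = 123755*(-50/945367) = -6187750/945367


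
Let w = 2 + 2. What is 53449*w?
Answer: 213796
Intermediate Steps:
w = 4
53449*w = 53449*4 = 213796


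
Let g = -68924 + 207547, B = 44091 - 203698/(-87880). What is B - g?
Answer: -4153634231/43940 ≈ -94530.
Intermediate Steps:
B = 1937460389/43940 (B = 44091 - 203698*(-1/87880) = 44091 + 101849/43940 = 1937460389/43940 ≈ 44093.)
g = 138623
B - g = 1937460389/43940 - 1*138623 = 1937460389/43940 - 138623 = -4153634231/43940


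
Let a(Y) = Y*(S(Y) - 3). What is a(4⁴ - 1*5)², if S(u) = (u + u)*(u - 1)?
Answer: 992234061064009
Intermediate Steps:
S(u) = 2*u*(-1 + u) (S(u) = (2*u)*(-1 + u) = 2*u*(-1 + u))
a(Y) = Y*(-3 + 2*Y*(-1 + Y)) (a(Y) = Y*(2*Y*(-1 + Y) - 3) = Y*(-3 + 2*Y*(-1 + Y)))
a(4⁴ - 1*5)² = ((4⁴ - 1*5)*(-3 + 2*(4⁴ - 1*5)*(-1 + (4⁴ - 1*5))))² = ((256 - 5)*(-3 + 2*(256 - 5)*(-1 + (256 - 5))))² = (251*(-3 + 2*251*(-1 + 251)))² = (251*(-3 + 2*251*250))² = (251*(-3 + 125500))² = (251*125497)² = 31499747² = 992234061064009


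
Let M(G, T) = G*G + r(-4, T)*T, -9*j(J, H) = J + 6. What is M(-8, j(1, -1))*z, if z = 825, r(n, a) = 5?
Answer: 148775/3 ≈ 49592.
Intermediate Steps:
j(J, H) = -⅔ - J/9 (j(J, H) = -(J + 6)/9 = -(6 + J)/9 = -⅔ - J/9)
M(G, T) = G² + 5*T (M(G, T) = G*G + 5*T = G² + 5*T)
M(-8, j(1, -1))*z = ((-8)² + 5*(-⅔ - ⅑*1))*825 = (64 + 5*(-⅔ - ⅑))*825 = (64 + 5*(-7/9))*825 = (64 - 35/9)*825 = (541/9)*825 = 148775/3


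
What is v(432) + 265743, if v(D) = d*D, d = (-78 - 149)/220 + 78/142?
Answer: 1036912419/3905 ≈ 2.6553e+5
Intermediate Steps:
d = -7537/15620 (d = -227*1/220 + 78*(1/142) = -227/220 + 39/71 = -7537/15620 ≈ -0.48252)
v(D) = -7537*D/15620
v(432) + 265743 = -7537/15620*432 + 265743 = -813996/3905 + 265743 = 1036912419/3905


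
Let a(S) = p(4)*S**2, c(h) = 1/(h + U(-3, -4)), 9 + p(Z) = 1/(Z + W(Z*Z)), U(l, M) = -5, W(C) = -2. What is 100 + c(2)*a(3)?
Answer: 251/2 ≈ 125.50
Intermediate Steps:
p(Z) = -9 + 1/(-2 + Z) (p(Z) = -9 + 1/(Z - 2) = -9 + 1/(-2 + Z))
c(h) = 1/(-5 + h) (c(h) = 1/(h - 5) = 1/(-5 + h))
a(S) = -17*S**2/2 (a(S) = ((19 - 9*4)/(-2 + 4))*S**2 = ((19 - 36)/2)*S**2 = ((1/2)*(-17))*S**2 = -17*S**2/2)
100 + c(2)*a(3) = 100 + (-17/2*3**2)/(-5 + 2) = 100 + (-17/2*9)/(-3) = 100 - 1/3*(-153/2) = 100 + 51/2 = 251/2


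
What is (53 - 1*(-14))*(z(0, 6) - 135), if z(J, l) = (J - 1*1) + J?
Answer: -9112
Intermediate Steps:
z(J, l) = -1 + 2*J (z(J, l) = (J - 1) + J = (-1 + J) + J = -1 + 2*J)
(53 - 1*(-14))*(z(0, 6) - 135) = (53 - 1*(-14))*((-1 + 2*0) - 135) = (53 + 14)*((-1 + 0) - 135) = 67*(-1 - 135) = 67*(-136) = -9112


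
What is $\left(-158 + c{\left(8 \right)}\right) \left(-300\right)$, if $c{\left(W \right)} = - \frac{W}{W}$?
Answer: $47700$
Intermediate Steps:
$c{\left(W \right)} = -1$ ($c{\left(W \right)} = \left(-1\right) 1 = -1$)
$\left(-158 + c{\left(8 \right)}\right) \left(-300\right) = \left(-158 - 1\right) \left(-300\right) = \left(-159\right) \left(-300\right) = 47700$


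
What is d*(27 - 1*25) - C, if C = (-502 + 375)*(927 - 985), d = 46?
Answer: -7274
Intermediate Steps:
C = 7366 (C = -127*(-58) = 7366)
d*(27 - 1*25) - C = 46*(27 - 1*25) - 1*7366 = 46*(27 - 25) - 7366 = 46*2 - 7366 = 92 - 7366 = -7274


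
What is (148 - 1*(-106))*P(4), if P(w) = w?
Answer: 1016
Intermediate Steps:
(148 - 1*(-106))*P(4) = (148 - 1*(-106))*4 = (148 + 106)*4 = 254*4 = 1016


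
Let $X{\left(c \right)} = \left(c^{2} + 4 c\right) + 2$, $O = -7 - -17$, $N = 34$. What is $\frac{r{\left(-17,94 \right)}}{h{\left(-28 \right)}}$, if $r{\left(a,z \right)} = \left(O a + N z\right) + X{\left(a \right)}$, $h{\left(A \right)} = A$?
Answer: $- \frac{3249}{28} \approx -116.04$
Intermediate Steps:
$O = 10$ ($O = -7 + 17 = 10$)
$X{\left(c \right)} = 2 + c^{2} + 4 c$
$r{\left(a,z \right)} = 2 + a^{2} + 14 a + 34 z$ ($r{\left(a,z \right)} = \left(10 a + 34 z\right) + \left(2 + a^{2} + 4 a\right) = 2 + a^{2} + 14 a + 34 z$)
$\frac{r{\left(-17,94 \right)}}{h{\left(-28 \right)}} = \frac{2 + \left(-17\right)^{2} + 14 \left(-17\right) + 34 \cdot 94}{-28} = \left(2 + 289 - 238 + 3196\right) \left(- \frac{1}{28}\right) = 3249 \left(- \frac{1}{28}\right) = - \frac{3249}{28}$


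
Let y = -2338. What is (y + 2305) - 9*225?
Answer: -2058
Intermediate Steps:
(y + 2305) - 9*225 = (-2338 + 2305) - 9*225 = -33 - 2025 = -2058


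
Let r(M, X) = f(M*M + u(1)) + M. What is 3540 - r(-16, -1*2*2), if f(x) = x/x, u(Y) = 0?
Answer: 3555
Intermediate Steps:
f(x) = 1
r(M, X) = 1 + M
3540 - r(-16, -1*2*2) = 3540 - (1 - 16) = 3540 - 1*(-15) = 3540 + 15 = 3555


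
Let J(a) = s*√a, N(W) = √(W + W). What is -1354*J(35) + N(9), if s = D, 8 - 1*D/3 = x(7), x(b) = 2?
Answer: -24372*√35 + 3*√2 ≈ -1.4418e+5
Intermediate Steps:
D = 18 (D = 24 - 3*2 = 24 - 6 = 18)
s = 18
N(W) = √2*√W (N(W) = √(2*W) = √2*√W)
J(a) = 18*√a
-1354*J(35) + N(9) = -24372*√35 + √2*√9 = -24372*√35 + √2*3 = -24372*√35 + 3*√2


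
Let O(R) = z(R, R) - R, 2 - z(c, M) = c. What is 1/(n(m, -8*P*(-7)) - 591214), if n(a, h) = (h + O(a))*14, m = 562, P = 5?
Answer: -1/603002 ≈ -1.6584e-6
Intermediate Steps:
z(c, M) = 2 - c
O(R) = 2 - 2*R (O(R) = (2 - R) - R = 2 - 2*R)
n(a, h) = 28 - 28*a + 14*h (n(a, h) = (h + (2 - 2*a))*14 = (2 + h - 2*a)*14 = 28 - 28*a + 14*h)
1/(n(m, -8*P*(-7)) - 591214) = 1/((28 - 28*562 + 14*(-8*5*(-7))) - 591214) = 1/((28 - 15736 + 14*(-40*(-7))) - 591214) = 1/((28 - 15736 + 14*280) - 591214) = 1/((28 - 15736 + 3920) - 591214) = 1/(-11788 - 591214) = 1/(-603002) = -1/603002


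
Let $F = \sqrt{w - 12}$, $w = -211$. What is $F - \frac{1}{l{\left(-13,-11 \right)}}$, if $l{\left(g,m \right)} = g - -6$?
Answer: $\frac{1}{7} + i \sqrt{223} \approx 0.14286 + 14.933 i$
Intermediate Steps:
$l{\left(g,m \right)} = 6 + g$ ($l{\left(g,m \right)} = g + 6 = 6 + g$)
$F = i \sqrt{223}$ ($F = \sqrt{-211 - 12} = \sqrt{-223} = i \sqrt{223} \approx 14.933 i$)
$F - \frac{1}{l{\left(-13,-11 \right)}} = i \sqrt{223} - \frac{1}{6 - 13} = i \sqrt{223} - \frac{1}{-7} = i \sqrt{223} - - \frac{1}{7} = i \sqrt{223} + \frac{1}{7} = \frac{1}{7} + i \sqrt{223}$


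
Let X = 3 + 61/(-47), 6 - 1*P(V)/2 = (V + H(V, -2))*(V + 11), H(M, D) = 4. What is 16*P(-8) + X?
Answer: 27152/47 ≈ 577.70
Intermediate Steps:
P(V) = 12 - 2*(4 + V)*(11 + V) (P(V) = 12 - 2*(V + 4)*(V + 11) = 12 - 2*(4 + V)*(11 + V))
X = 80/47 (X = 3 + 61*(-1/47) = 3 - 61/47 = 80/47 ≈ 1.7021)
16*P(-8) + X = 16*(-76 - 30*(-8) - 2*(-8)²) + 80/47 = 16*(-76 + 240 - 2*64) + 80/47 = 16*(-76 + 240 - 128) + 80/47 = 16*36 + 80/47 = 576 + 80/47 = 27152/47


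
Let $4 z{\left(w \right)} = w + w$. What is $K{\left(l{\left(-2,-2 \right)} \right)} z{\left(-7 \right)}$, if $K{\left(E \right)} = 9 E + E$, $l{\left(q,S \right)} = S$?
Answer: $70$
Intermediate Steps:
$z{\left(w \right)} = \frac{w}{2}$ ($z{\left(w \right)} = \frac{w + w}{4} = \frac{2 w}{4} = \frac{w}{2}$)
$K{\left(E \right)} = 10 E$
$K{\left(l{\left(-2,-2 \right)} \right)} z{\left(-7 \right)} = 10 \left(-2\right) \frac{1}{2} \left(-7\right) = \left(-20\right) \left(- \frac{7}{2}\right) = 70$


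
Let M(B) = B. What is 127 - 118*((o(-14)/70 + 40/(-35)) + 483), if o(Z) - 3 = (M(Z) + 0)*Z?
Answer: -285338/5 ≈ -57068.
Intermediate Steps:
o(Z) = 3 + Z² (o(Z) = 3 + (Z + 0)*Z = 3 + Z*Z = 3 + Z²)
127 - 118*((o(-14)/70 + 40/(-35)) + 483) = 127 - 118*(((3 + (-14)²)/70 + 40/(-35)) + 483) = 127 - 118*(((3 + 196)*(1/70) + 40*(-1/35)) + 483) = 127 - 118*((199*(1/70) - 8/7) + 483) = 127 - 118*((199/70 - 8/7) + 483) = 127 - 118*(17/10 + 483) = 127 - 118*4847/10 = 127 - 285973/5 = -285338/5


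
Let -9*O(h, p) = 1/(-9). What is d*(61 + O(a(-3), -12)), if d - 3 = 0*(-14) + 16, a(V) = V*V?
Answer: 93898/81 ≈ 1159.2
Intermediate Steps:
a(V) = V²
O(h, p) = 1/81 (O(h, p) = -⅑/(-9) = -⅑*(-⅑) = 1/81)
d = 19 (d = 3 + (0*(-14) + 16) = 3 + (0 + 16) = 3 + 16 = 19)
d*(61 + O(a(-3), -12)) = 19*(61 + 1/81) = 19*(4942/81) = 93898/81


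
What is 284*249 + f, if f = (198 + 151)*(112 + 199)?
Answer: 179255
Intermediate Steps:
f = 108539 (f = 349*311 = 108539)
284*249 + f = 284*249 + 108539 = 70716 + 108539 = 179255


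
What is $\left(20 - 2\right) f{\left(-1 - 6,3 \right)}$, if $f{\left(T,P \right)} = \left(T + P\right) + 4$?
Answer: $0$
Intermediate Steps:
$f{\left(T,P \right)} = 4 + P + T$ ($f{\left(T,P \right)} = \left(P + T\right) + 4 = 4 + P + T$)
$\left(20 - 2\right) f{\left(-1 - 6,3 \right)} = \left(20 - 2\right) \left(4 + 3 - 7\right) = 18 \left(4 + 3 - 7\right) = 18 \cdot 0 = 0$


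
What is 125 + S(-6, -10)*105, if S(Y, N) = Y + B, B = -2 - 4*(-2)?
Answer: 125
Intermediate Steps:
B = 6 (B = -2 + 8 = 6)
S(Y, N) = 6 + Y (S(Y, N) = Y + 6 = 6 + Y)
125 + S(-6, -10)*105 = 125 + (6 - 6)*105 = 125 + 0*105 = 125 + 0 = 125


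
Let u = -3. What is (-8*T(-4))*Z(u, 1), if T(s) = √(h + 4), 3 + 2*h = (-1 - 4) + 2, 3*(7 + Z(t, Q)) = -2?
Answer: 184/3 ≈ 61.333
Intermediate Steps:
Z(t, Q) = -23/3 (Z(t, Q) = -7 + (⅓)*(-2) = -7 - ⅔ = -23/3)
h = -3 (h = -3/2 + ((-1 - 4) + 2)/2 = -3/2 + (-5 + 2)/2 = -3/2 + (½)*(-3) = -3/2 - 3/2 = -3)
T(s) = 1 (T(s) = √(-3 + 4) = √1 = 1)
(-8*T(-4))*Z(u, 1) = -8*1*(-23/3) = -8*(-23/3) = 184/3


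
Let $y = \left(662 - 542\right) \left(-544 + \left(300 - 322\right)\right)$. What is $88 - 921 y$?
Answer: $62554408$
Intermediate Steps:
$y = -67920$ ($y = 120 \left(-544 + \left(300 - 322\right)\right) = 120 \left(-544 - 22\right) = 120 \left(-566\right) = -67920$)
$88 - 921 y = 88 - -62554320 = 88 + 62554320 = 62554408$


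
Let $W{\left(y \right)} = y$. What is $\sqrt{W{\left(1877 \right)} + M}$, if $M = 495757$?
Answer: $\sqrt{497634} \approx 705.43$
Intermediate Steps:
$\sqrt{W{\left(1877 \right)} + M} = \sqrt{1877 + 495757} = \sqrt{497634}$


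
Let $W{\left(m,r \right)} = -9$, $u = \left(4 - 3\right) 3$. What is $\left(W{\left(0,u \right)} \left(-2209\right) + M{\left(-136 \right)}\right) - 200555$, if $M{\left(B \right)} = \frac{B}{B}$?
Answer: $-180673$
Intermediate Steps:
$M{\left(B \right)} = 1$
$u = 3$ ($u = 1 \cdot 3 = 3$)
$\left(W{\left(0,u \right)} \left(-2209\right) + M{\left(-136 \right)}\right) - 200555 = \left(\left(-9\right) \left(-2209\right) + 1\right) - 200555 = \left(19881 + 1\right) - 200555 = 19882 - 200555 = -180673$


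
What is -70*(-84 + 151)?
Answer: -4690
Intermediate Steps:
-70*(-84 + 151) = -70*67 = -4690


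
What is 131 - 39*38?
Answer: -1351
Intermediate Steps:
131 - 39*38 = 131 - 1482 = -1351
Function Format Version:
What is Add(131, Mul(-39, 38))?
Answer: -1351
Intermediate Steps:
Add(131, Mul(-39, 38)) = Add(131, -1482) = -1351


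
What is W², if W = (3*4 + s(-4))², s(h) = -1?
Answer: 14641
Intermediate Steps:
W = 121 (W = (3*4 - 1)² = (12 - 1)² = 11² = 121)
W² = 121² = 14641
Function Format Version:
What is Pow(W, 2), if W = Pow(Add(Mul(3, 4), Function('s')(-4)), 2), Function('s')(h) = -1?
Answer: 14641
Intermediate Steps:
W = 121 (W = Pow(Add(Mul(3, 4), -1), 2) = Pow(Add(12, -1), 2) = Pow(11, 2) = 121)
Pow(W, 2) = Pow(121, 2) = 14641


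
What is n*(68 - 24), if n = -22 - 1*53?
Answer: -3300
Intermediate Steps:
n = -75 (n = -22 - 53 = -75)
n*(68 - 24) = -75*(68 - 24) = -75*44 = -3300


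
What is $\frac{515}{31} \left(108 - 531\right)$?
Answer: $- \frac{217845}{31} \approx -7027.3$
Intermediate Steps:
$\frac{515}{31} \left(108 - 531\right) = 515 \cdot \frac{1}{31} \left(-423\right) = \frac{515}{31} \left(-423\right) = - \frac{217845}{31}$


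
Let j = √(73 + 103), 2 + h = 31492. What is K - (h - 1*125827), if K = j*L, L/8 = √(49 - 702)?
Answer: 94337 + 32*I*√7183 ≈ 94337.0 + 2712.1*I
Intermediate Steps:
h = 31490 (h = -2 + 31492 = 31490)
L = 8*I*√653 (L = 8*√(49 - 702) = 8*√(-653) = 8*(I*√653) = 8*I*√653 ≈ 204.43*I)
j = 4*√11 (j = √176 = 4*√11 ≈ 13.266)
K = 32*I*√7183 (K = (4*√11)*(8*I*√653) = 32*I*√7183 ≈ 2712.1*I)
K - (h - 1*125827) = 32*I*√7183 - (31490 - 1*125827) = 32*I*√7183 - (31490 - 125827) = 32*I*√7183 - 1*(-94337) = 32*I*√7183 + 94337 = 94337 + 32*I*√7183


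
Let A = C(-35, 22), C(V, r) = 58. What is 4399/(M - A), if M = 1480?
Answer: 4399/1422 ≈ 3.0935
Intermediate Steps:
A = 58
4399/(M - A) = 4399/(1480 - 1*58) = 4399/(1480 - 58) = 4399/1422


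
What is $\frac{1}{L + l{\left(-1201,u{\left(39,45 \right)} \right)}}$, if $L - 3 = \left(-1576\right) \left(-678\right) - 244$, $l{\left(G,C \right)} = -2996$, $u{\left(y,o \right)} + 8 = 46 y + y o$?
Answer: $\frac{1}{1065291} \approx 9.3871 \cdot 10^{-7}$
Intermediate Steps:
$u{\left(y,o \right)} = -8 + 46 y + o y$ ($u{\left(y,o \right)} = -8 + \left(46 y + y o\right) = -8 + \left(46 y + o y\right) = -8 + 46 y + o y$)
$L = 1068287$ ($L = 3 - -1068284 = 3 + \left(1068528 - 244\right) = 3 + 1068284 = 1068287$)
$\frac{1}{L + l{\left(-1201,u{\left(39,45 \right)} \right)}} = \frac{1}{1068287 - 2996} = \frac{1}{1065291}$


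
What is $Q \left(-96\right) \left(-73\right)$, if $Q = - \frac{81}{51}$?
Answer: $- \frac{189216}{17} \approx -11130.0$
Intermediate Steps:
$Q = - \frac{27}{17}$ ($Q = \left(-81\right) \frac{1}{51} = - \frac{27}{17} \approx -1.5882$)
$Q \left(-96\right) \left(-73\right) = \left(- \frac{27}{17}\right) \left(-96\right) \left(-73\right) = \frac{2592}{17} \left(-73\right) = - \frac{189216}{17}$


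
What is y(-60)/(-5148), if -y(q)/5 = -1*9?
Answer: -5/572 ≈ -0.0087413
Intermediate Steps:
y(q) = 45 (y(q) = -(-5)*9 = -5*(-9) = 45)
y(-60)/(-5148) = 45/(-5148) = 45*(-1/5148) = -5/572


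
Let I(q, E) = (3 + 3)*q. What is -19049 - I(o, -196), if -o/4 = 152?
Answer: -15401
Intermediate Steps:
o = -608 (o = -4*152 = -608)
I(q, E) = 6*q
-19049 - I(o, -196) = -19049 - 6*(-608) = -19049 - 1*(-3648) = -19049 + 3648 = -15401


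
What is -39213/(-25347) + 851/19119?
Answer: 257094548/161536431 ≈ 1.5916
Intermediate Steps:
-39213/(-25347) + 851/19119 = -39213*(-1/25347) + 851*(1/19119) = 13071/8449 + 851/19119 = 257094548/161536431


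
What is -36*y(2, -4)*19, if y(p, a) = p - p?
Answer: 0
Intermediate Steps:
y(p, a) = 0
-36*y(2, -4)*19 = -36*0*19 = 0*19 = 0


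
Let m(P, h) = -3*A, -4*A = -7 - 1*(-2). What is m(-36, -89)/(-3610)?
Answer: 3/2888 ≈ 0.0010388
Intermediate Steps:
A = 5/4 (A = -(-7 - 1*(-2))/4 = -(-7 + 2)/4 = -¼*(-5) = 5/4 ≈ 1.2500)
m(P, h) = -15/4 (m(P, h) = -3*5/4 = -15/4)
m(-36, -89)/(-3610) = -15/4/(-3610) = -15/4*(-1/3610) = 3/2888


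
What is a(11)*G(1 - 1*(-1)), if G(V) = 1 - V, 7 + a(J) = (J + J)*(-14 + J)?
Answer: 73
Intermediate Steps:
a(J) = -7 + 2*J*(-14 + J) (a(J) = -7 + (J + J)*(-14 + J) = -7 + (2*J)*(-14 + J) = -7 + 2*J*(-14 + J))
a(11)*G(1 - 1*(-1)) = (-7 - 28*11 + 2*11²)*(1 - (1 - 1*(-1))) = (-7 - 308 + 2*121)*(1 - (1 + 1)) = (-7 - 308 + 242)*(1 - 1*2) = -73*(1 - 2) = -73*(-1) = 73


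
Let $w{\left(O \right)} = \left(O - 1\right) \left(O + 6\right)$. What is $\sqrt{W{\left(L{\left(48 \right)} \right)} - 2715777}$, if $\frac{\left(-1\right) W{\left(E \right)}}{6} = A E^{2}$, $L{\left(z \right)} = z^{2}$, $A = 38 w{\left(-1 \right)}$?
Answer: $3 \sqrt{1344496967} \approx 1.1 \cdot 10^{5}$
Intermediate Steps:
$w{\left(O \right)} = \left(-1 + O\right) \left(6 + O\right)$
$A = -380$ ($A = 38 \left(-6 + \left(-1\right)^{2} + 5 \left(-1\right)\right) = 38 \left(-6 + 1 - 5\right) = 38 \left(-10\right) = -380$)
$W{\left(E \right)} = 2280 E^{2}$ ($W{\left(E \right)} = - 6 \left(- 380 E^{2}\right) = 2280 E^{2}$)
$\sqrt{W{\left(L{\left(48 \right)} \right)} - 2715777} = \sqrt{2280 \left(48^{2}\right)^{2} - 2715777} = \sqrt{2280 \cdot 2304^{2} - 2715777} = \sqrt{2280 \cdot 5308416 - 2715777} = \sqrt{12103188480 - 2715777} = \sqrt{12100472703} = 3 \sqrt{1344496967}$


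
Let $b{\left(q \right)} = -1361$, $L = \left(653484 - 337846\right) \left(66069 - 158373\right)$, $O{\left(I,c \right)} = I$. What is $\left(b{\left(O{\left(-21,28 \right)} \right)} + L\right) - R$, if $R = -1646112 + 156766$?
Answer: $-29133161967$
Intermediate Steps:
$L = -29134649952$ ($L = 315638 \left(-92304\right) = -29134649952$)
$R = -1489346$
$\left(b{\left(O{\left(-21,28 \right)} \right)} + L\right) - R = \left(-1361 - 29134649952\right) - -1489346 = -29134651313 + 1489346 = -29133161967$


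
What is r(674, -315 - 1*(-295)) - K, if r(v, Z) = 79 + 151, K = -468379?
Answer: 468609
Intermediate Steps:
r(v, Z) = 230
r(674, -315 - 1*(-295)) - K = 230 - 1*(-468379) = 230 + 468379 = 468609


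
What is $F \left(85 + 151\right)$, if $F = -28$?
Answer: $-6608$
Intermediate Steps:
$F \left(85 + 151\right) = - 28 \left(85 + 151\right) = \left(-28\right) 236 = -6608$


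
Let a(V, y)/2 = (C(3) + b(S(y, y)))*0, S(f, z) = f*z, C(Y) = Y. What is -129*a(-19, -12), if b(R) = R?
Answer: 0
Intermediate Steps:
a(V, y) = 0 (a(V, y) = 2*((3 + y*y)*0) = 2*((3 + y²)*0) = 2*0 = 0)
-129*a(-19, -12) = -129*0 = 0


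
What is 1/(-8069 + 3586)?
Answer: -1/4483 ≈ -0.00022306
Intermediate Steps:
1/(-8069 + 3586) = 1/(-4483) = -1/4483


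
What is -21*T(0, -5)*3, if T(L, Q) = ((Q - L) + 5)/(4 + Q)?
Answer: 0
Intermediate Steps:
T(L, Q) = (5 + Q - L)/(4 + Q)
-21*T(0, -5)*3 = -21*(5 - 5 - 1*0)/(4 - 5)*3 = -21*(5 - 5 + 0)/(-1)*3 = -(-21)*0*3 = -21*0*3 = 0*3 = 0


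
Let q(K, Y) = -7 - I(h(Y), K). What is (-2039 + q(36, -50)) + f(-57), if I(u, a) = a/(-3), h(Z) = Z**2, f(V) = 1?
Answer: -2033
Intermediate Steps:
I(u, a) = -a/3 (I(u, a) = a*(-1/3) = -a/3)
q(K, Y) = -7 + K/3 (q(K, Y) = -7 - (-1)*K/3 = -7 + K/3)
(-2039 + q(36, -50)) + f(-57) = (-2039 + (-7 + (1/3)*36)) + 1 = (-2039 + (-7 + 12)) + 1 = (-2039 + 5) + 1 = -2034 + 1 = -2033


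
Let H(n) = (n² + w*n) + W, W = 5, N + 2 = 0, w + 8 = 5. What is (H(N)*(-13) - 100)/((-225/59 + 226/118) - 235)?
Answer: 17405/13977 ≈ 1.2453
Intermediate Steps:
w = -3 (w = -8 + 5 = -3)
N = -2 (N = -2 + 0 = -2)
H(n) = 5 + n² - 3*n (H(n) = (n² - 3*n) + 5 = 5 + n² - 3*n)
(H(N)*(-13) - 100)/((-225/59 + 226/118) - 235) = ((5 + (-2)² - 3*(-2))*(-13) - 100)/((-225/59 + 226/118) - 235) = ((5 + 4 + 6)*(-13) - 100)/((-225*1/59 + 226*(1/118)) - 235) = (15*(-13) - 100)/((-225/59 + 113/59) - 235) = (-195 - 100)/(-112/59 - 235) = -295/(-13977/59) = -295*(-59/13977) = 17405/13977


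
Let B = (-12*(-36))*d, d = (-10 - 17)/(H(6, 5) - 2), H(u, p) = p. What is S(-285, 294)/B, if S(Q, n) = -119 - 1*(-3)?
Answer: 29/972 ≈ 0.029835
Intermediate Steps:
S(Q, n) = -116 (S(Q, n) = -119 + 3 = -116)
d = -9 (d = (-10 - 17)/(5 - 2) = -27/3 = -27*⅓ = -9)
B = -3888 (B = -12*(-36)*(-9) = 432*(-9) = -3888)
S(-285, 294)/B = -116/(-3888) = -116*(-1/3888) = 29/972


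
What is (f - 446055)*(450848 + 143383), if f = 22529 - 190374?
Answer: -364798410900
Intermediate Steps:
f = -167845
(f - 446055)*(450848 + 143383) = (-167845 - 446055)*(450848 + 143383) = -613900*594231 = -364798410900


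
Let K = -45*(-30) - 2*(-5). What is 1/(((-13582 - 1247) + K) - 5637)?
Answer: -1/19106 ≈ -5.2340e-5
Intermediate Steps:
K = 1360 (K = 1350 + 10 = 1360)
1/(((-13582 - 1247) + K) - 5637) = 1/(((-13582 - 1247) + 1360) - 5637) = 1/((-14829 + 1360) - 5637) = 1/(-13469 - 5637) = 1/(-19106) = -1/19106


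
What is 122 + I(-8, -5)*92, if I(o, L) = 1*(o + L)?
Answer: -1074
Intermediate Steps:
I(o, L) = L + o (I(o, L) = 1*(L + o) = L + o)
122 + I(-8, -5)*92 = 122 + (-5 - 8)*92 = 122 - 13*92 = 122 - 1196 = -1074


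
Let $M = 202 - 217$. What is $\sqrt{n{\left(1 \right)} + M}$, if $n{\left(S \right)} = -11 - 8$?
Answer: $i \sqrt{34} \approx 5.8309 i$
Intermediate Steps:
$M = -15$ ($M = 202 - 217 = -15$)
$n{\left(S \right)} = -19$ ($n{\left(S \right)} = -11 - 8 = -19$)
$\sqrt{n{\left(1 \right)} + M} = \sqrt{-19 - 15} = \sqrt{-34} = i \sqrt{34}$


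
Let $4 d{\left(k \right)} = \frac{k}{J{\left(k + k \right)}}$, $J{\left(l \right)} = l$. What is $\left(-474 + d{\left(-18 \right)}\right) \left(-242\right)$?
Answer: $\frac{458711}{4} \approx 1.1468 \cdot 10^{5}$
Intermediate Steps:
$d{\left(k \right)} = \frac{1}{8}$ ($d{\left(k \right)} = \frac{k \frac{1}{k + k}}{4} = \frac{k \frac{1}{2 k}}{4} = \frac{1}{4} \cdot \frac{1}{2} = \frac{1}{8}$)
$\left(-474 + d{\left(-18 \right)}\right) \left(-242\right) = \left(-474 + \frac{1}{8}\right) \left(-242\right) = \left(- \frac{3791}{8}\right) \left(-242\right) = \frac{458711}{4}$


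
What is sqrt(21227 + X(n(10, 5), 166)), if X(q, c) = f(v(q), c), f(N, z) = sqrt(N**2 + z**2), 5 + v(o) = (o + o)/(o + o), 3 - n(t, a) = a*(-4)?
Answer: sqrt(21227 + 2*sqrt(6893)) ≈ 146.26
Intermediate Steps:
n(t, a) = 3 + 4*a (n(t, a) = 3 - a*(-4) = 3 - (-4)*a = 3 + 4*a)
v(o) = -4 (v(o) = -5 + (o + o)/(o + o) = -5 + (2*o)/((2*o)) = -5 + (2*o)*(1/(2*o)) = -5 + 1 = -4)
X(q, c) = sqrt(16 + c**2) (X(q, c) = sqrt((-4)**2 + c**2) = sqrt(16 + c**2))
sqrt(21227 + X(n(10, 5), 166)) = sqrt(21227 + sqrt(16 + 166**2)) = sqrt(21227 + sqrt(16 + 27556)) = sqrt(21227 + sqrt(27572)) = sqrt(21227 + 2*sqrt(6893))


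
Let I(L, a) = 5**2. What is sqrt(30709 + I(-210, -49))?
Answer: 11*sqrt(254) ≈ 175.31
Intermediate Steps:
I(L, a) = 25
sqrt(30709 + I(-210, -49)) = sqrt(30709 + 25) = sqrt(30734) = 11*sqrt(254)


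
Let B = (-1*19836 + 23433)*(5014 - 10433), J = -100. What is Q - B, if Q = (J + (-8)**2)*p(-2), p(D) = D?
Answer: 19492215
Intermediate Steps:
B = -19492143 (B = (-19836 + 23433)*(-5419) = 3597*(-5419) = -19492143)
Q = 72 (Q = (-100 + (-8)**2)*(-2) = (-100 + 64)*(-2) = -36*(-2) = 72)
Q - B = 72 - 1*(-19492143) = 72 + 19492143 = 19492215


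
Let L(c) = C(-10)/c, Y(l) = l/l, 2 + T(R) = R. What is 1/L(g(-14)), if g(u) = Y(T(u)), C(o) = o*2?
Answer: -1/20 ≈ -0.050000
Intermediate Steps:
T(R) = -2 + R
C(o) = 2*o
Y(l) = 1
g(u) = 1
L(c) = -20/c (L(c) = (2*(-10))/c = -20/c)
1/L(g(-14)) = 1/(-20/1) = 1/(-20*1) = 1/(-20) = -1/20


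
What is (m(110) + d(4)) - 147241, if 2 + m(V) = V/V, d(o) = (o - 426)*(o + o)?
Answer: -150618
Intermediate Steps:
d(o) = 2*o*(-426 + o) (d(o) = (-426 + o)*(2*o) = 2*o*(-426 + o))
m(V) = -1 (m(V) = -2 + V/V = -2 + 1 = -1)
(m(110) + d(4)) - 147241 = (-1 + 2*4*(-426 + 4)) - 147241 = (-1 + 2*4*(-422)) - 147241 = (-1 - 3376) - 147241 = -3377 - 147241 = -150618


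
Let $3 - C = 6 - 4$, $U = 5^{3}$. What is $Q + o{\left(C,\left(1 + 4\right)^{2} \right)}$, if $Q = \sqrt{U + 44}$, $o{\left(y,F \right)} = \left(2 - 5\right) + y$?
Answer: $11$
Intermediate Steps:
$U = 125$
$C = 1$ ($C = 3 - \left(6 - 4\right) = 3 - 2 = 1$)
$o{\left(y,F \right)} = -3 + y$
$Q = 13$ ($Q = \sqrt{125 + 44} = \sqrt{169} = 13$)
$Q + o{\left(C,\left(1 + 4\right)^{2} \right)} = 13 + \left(-3 + 1\right) = 13 - 2 = 11$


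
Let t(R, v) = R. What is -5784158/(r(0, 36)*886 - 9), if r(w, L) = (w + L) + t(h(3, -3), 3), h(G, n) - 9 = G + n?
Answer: -5784158/39861 ≈ -145.11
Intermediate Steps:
h(G, n) = 9 + G + n (h(G, n) = 9 + (G + n) = 9 + G + n)
r(w, L) = 9 + L + w (r(w, L) = (w + L) + (9 + 3 - 3) = (L + w) + 9 = 9 + L + w)
-5784158/(r(0, 36)*886 - 9) = -5784158/((9 + 36 + 0)*886 - 9) = -5784158/(45*886 - 9) = -5784158/(39870 - 9) = -5784158/39861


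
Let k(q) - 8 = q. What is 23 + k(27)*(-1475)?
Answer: -51602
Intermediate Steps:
k(q) = 8 + q
23 + k(27)*(-1475) = 23 + (8 + 27)*(-1475) = 23 + 35*(-1475) = 23 - 51625 = -51602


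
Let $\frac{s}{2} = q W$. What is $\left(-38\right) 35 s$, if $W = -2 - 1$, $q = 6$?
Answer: $47880$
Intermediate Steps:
$W = -3$
$s = -36$ ($s = 2 \cdot 6 \left(-3\right) = 2 \left(-18\right) = -36$)
$\left(-38\right) 35 s = \left(-38\right) 35 \left(-36\right) = \left(-1330\right) \left(-36\right) = 47880$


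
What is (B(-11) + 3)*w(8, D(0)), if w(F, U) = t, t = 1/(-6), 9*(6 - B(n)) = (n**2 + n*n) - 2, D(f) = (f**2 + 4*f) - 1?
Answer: 53/18 ≈ 2.9444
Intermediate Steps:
D(f) = -1 + f**2 + 4*f
B(n) = 56/9 - 2*n**2/9 (B(n) = 6 - ((n**2 + n*n) - 2)/9 = 6 - ((n**2 + n**2) - 2)/9 = 6 - (2*n**2 - 2)/9 = 6 - (-2 + 2*n**2)/9 = 6 + (2/9 - 2*n**2/9) = 56/9 - 2*n**2/9)
t = -1/6 (t = 1*(-1/6) = -1/6 ≈ -0.16667)
w(F, U) = -1/6
(B(-11) + 3)*w(8, D(0)) = ((56/9 - 2/9*(-11)**2) + 3)*(-1/6) = ((56/9 - 2/9*121) + 3)*(-1/6) = ((56/9 - 242/9) + 3)*(-1/6) = (-62/3 + 3)*(-1/6) = -53/3*(-1/6) = 53/18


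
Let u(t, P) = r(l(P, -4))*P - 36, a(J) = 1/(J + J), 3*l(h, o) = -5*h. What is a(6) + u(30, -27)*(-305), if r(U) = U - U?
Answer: 131761/12 ≈ 10980.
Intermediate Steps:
l(h, o) = -5*h/3 (l(h, o) = (-5*h)/3 = -5*h/3)
r(U) = 0
a(J) = 1/(2*J)
u(t, P) = -36 (u(t, P) = 0*P - 36 = 0 - 36 = -36)
a(6) + u(30, -27)*(-305) = (1/2)/6 - 36*(-305) = (1/2)*(1/6) + 10980 = 1/12 + 10980 = 131761/12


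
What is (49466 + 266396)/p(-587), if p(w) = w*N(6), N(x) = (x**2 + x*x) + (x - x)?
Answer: -157931/21132 ≈ -7.4735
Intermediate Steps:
N(x) = 2*x**2 (N(x) = (x**2 + x**2) + 0 = 2*x**2 + 0 = 2*x**2)
p(w) = 72*w (p(w) = w*(2*6**2) = w*(2*36) = w*72 = 72*w)
(49466 + 266396)/p(-587) = (49466 + 266396)/((72*(-587))) = 315862/(-42264) = 315862*(-1/42264) = -157931/21132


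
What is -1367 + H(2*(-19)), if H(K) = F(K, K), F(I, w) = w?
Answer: -1405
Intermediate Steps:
H(K) = K
-1367 + H(2*(-19)) = -1367 + 2*(-19) = -1367 - 38 = -1405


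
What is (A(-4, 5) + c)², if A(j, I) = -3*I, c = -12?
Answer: 729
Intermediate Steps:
(A(-4, 5) + c)² = (-3*5 - 12)² = (-15 - 12)² = (-27)² = 729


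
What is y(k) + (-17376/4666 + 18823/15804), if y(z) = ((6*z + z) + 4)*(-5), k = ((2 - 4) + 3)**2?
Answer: -2121281353/36870732 ≈ -57.533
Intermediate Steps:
k = 1 (k = (-2 + 3)**2 = 1**2 = 1)
y(z) = -20 - 35*z (y(z) = (7*z + 4)*(-5) = (4 + 7*z)*(-5) = -20 - 35*z)
y(k) + (-17376/4666 + 18823/15804) = (-20 - 35*1) + (-17376/4666 + 18823/15804) = (-20 - 35) + (-17376*1/4666 + 18823*(1/15804)) = -55 + (-8688/2333 + 18823/15804) = -55 - 93391093/36870732 = -2121281353/36870732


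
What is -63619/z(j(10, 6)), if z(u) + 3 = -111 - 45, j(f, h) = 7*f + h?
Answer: 63619/159 ≈ 400.12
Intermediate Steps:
j(f, h) = h + 7*f
z(u) = -159 (z(u) = -3 + (-111 - 45) = -3 - 156 = -159)
-63619/z(j(10, 6)) = -63619/(-159) = -63619*(-1/159) = 63619/159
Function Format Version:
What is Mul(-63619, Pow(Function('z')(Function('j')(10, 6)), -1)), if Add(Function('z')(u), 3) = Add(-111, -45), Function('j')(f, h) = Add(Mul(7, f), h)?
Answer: Rational(63619, 159) ≈ 400.12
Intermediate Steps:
Function('j')(f, h) = Add(h, Mul(7, f))
Function('z')(u) = -159 (Function('z')(u) = Add(-3, Add(-111, -45)) = Add(-3, -156) = -159)
Mul(-63619, Pow(Function('z')(Function('j')(10, 6)), -1)) = Mul(-63619, Pow(-159, -1)) = Mul(-63619, Rational(-1, 159)) = Rational(63619, 159)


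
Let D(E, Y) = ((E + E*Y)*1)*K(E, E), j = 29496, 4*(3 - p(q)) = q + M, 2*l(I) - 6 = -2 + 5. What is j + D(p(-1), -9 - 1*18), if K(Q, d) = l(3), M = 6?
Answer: 117165/4 ≈ 29291.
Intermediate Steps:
l(I) = 9/2 (l(I) = 3 + (-2 + 5)/2 = 3 + (½)*3 = 3 + 3/2 = 9/2)
K(Q, d) = 9/2
p(q) = 3/2 - q/4 (p(q) = 3 - (q + 6)/4 = 3 - (6 + q)/4 = 3 + (-3/2 - q/4) = 3/2 - q/4)
D(E, Y) = 9*E/2 + 9*E*Y/2 (D(E, Y) = ((E + E*Y)*1)*(9/2) = (E + E*Y)*(9/2) = 9*E/2 + 9*E*Y/2)
j + D(p(-1), -9 - 1*18) = 29496 + 9*(3/2 - ¼*(-1))*(1 + (-9 - 1*18))/2 = 29496 + 9*(3/2 + ¼)*(1 + (-9 - 18))/2 = 29496 + (9/2)*(7/4)*(1 - 27) = 29496 + (9/2)*(7/4)*(-26) = 29496 - 819/4 = 117165/4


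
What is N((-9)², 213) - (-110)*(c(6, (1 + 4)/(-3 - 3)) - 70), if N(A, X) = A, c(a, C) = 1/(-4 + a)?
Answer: -7564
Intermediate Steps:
N((-9)², 213) - (-110)*(c(6, (1 + 4)/(-3 - 3)) - 70) = (-9)² - (-110)*(1/(-4 + 6) - 70) = 81 - (-110)*(1/2 - 70) = 81 - (-110)*(½ - 70) = 81 - (-110)*(-139)/2 = 81 - 1*7645 = 81 - 7645 = -7564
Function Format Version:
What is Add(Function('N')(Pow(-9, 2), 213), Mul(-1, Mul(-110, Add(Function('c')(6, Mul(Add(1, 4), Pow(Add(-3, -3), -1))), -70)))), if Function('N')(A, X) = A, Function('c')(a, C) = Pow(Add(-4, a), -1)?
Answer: -7564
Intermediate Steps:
Add(Function('N')(Pow(-9, 2), 213), Mul(-1, Mul(-110, Add(Function('c')(6, Mul(Add(1, 4), Pow(Add(-3, -3), -1))), -70)))) = Add(Pow(-9, 2), Mul(-1, Mul(-110, Add(Pow(Add(-4, 6), -1), -70)))) = Add(81, Mul(-1, Mul(-110, Add(Pow(2, -1), -70)))) = Add(81, Mul(-1, Mul(-110, Add(Rational(1, 2), -70)))) = Add(81, Mul(-1, Mul(-110, Rational(-139, 2)))) = Add(81, Mul(-1, 7645)) = Add(81, -7645) = -7564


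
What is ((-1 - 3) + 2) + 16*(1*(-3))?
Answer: -50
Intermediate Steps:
((-1 - 3) + 2) + 16*(1*(-3)) = (-4 + 2) + 16*(-3) = -2 - 48 = -50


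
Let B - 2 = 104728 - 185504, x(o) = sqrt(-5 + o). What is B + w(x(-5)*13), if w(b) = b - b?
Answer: -80774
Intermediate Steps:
w(b) = 0
B = -80774 (B = 2 + (104728 - 185504) = 2 - 80776 = -80774)
B + w(x(-5)*13) = -80774 + 0 = -80774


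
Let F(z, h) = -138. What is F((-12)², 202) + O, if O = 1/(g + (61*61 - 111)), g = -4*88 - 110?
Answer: -434423/3148 ≈ -138.00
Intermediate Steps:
g = -462 (g = -352 - 110 = -462)
O = 1/3148 (O = 1/(-462 + (61*61 - 111)) = 1/(-462 + (3721 - 111)) = 1/(-462 + 3610) = 1/3148 ≈ 0.00031766)
F((-12)², 202) + O = -138 + 1/3148 = -434423/3148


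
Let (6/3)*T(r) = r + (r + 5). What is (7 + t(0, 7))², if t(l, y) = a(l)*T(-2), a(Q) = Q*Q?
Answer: 49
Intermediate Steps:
T(r) = 5/2 + r (T(r) = (r + (r + 5))/2 = (r + (5 + r))/2 = (5 + 2*r)/2 = 5/2 + r)
a(Q) = Q²
t(l, y) = l²/2 (t(l, y) = l²*(5/2 - 2) = l²*(½) = l²/2)
(7 + t(0, 7))² = (7 + (½)*0²)² = (7 + (½)*0)² = (7 + 0)² = 7² = 49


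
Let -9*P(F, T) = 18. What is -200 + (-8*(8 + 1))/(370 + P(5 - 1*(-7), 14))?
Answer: -9209/46 ≈ -200.20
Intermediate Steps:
P(F, T) = -2 (P(F, T) = -⅑*18 = -2)
-200 + (-8*(8 + 1))/(370 + P(5 - 1*(-7), 14)) = -200 + (-8*(8 + 1))/(370 - 2) = -200 + (-8*9)/368 = -200 + (1/368)*(-72) = -200 - 9/46 = -9209/46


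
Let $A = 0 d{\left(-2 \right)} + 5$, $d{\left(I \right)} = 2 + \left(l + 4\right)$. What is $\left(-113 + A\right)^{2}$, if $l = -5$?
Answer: $11664$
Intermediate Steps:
$d{\left(I \right)} = 1$ ($d{\left(I \right)} = 2 + \left(-5 + 4\right) = 2 - 1 = 1$)
$A = 5$ ($A = 0 \cdot 1 + 5 = 0 + 5 = 5$)
$\left(-113 + A\right)^{2} = \left(-113 + 5\right)^{2} = \left(-108\right)^{2} = 11664$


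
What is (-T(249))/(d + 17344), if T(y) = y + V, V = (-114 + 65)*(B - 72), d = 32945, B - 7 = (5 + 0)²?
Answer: -2209/50289 ≈ -0.043926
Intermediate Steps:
B = 32 (B = 7 + (5 + 0)² = 7 + 5² = 7 + 25 = 32)
V = 1960 (V = (-114 + 65)*(32 - 72) = -49*(-40) = 1960)
T(y) = 1960 + y (T(y) = y + 1960 = 1960 + y)
(-T(249))/(d + 17344) = (-(1960 + 249))/(32945 + 17344) = -1*2209/50289 = -2209*1/50289 = -2209/50289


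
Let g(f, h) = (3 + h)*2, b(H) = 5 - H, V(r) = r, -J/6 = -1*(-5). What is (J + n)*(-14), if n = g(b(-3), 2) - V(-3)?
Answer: 238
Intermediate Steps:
J = -30 (J = -(-6)*(-5) = -6*5 = -30)
g(f, h) = 6 + 2*h
n = 13 (n = (6 + 2*2) - 1*(-3) = (6 + 4) + 3 = 10 + 3 = 13)
(J + n)*(-14) = (-30 + 13)*(-14) = -17*(-14) = 238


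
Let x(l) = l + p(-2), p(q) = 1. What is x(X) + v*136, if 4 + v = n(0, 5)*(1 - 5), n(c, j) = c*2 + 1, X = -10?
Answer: -1097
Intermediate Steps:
x(l) = 1 + l (x(l) = l + 1 = 1 + l)
n(c, j) = 1 + 2*c (n(c, j) = 2*c + 1 = 1 + 2*c)
v = -8 (v = -4 + (1 + 2*0)*(1 - 5) = -4 + (1 + 0)*(-4) = -4 + 1*(-4) = -4 - 4 = -8)
x(X) + v*136 = (1 - 10) - 8*136 = -9 - 1088 = -1097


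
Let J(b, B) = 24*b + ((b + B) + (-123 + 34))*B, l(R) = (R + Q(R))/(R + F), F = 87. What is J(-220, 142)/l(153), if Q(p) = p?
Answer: -1159760/51 ≈ -22740.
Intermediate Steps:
l(R) = 2*R/(87 + R) (l(R) = (R + R)/(R + 87) = (2*R)/(87 + R) = 2*R/(87 + R))
J(b, B) = 24*b + B*(-89 + B + b) (J(b, B) = 24*b + ((B + b) - 89)*B = 24*b + (-89 + B + b)*B = 24*b + B*(-89 + B + b))
J(-220, 142)/l(153) = (142² - 89*142 + 24*(-220) + 142*(-220))/((2*153/(87 + 153))) = (20164 - 12638 - 5280 - 31240)/((2*153/240)) = -28994/(2*153*(1/240)) = -28994/51/40 = -28994*40/51 = -1159760/51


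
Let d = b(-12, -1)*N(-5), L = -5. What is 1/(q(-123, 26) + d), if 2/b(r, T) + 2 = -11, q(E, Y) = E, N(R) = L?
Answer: -13/1589 ≈ -0.0081812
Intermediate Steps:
N(R) = -5
b(r, T) = -2/13 (b(r, T) = 2/(-2 - 11) = 2/(-13) = 2*(-1/13) = -2/13)
d = 10/13 (d = -2/13*(-5) = 10/13 ≈ 0.76923)
1/(q(-123, 26) + d) = 1/(-123 + 10/13) = 1/(-1589/13) = -13/1589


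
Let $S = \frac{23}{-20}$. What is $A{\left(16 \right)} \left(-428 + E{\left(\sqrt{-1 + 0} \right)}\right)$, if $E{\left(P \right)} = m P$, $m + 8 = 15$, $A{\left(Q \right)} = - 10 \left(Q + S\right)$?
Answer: $63558 - \frac{2079 i}{2} \approx 63558.0 - 1039.5 i$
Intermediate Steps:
$S = - \frac{23}{20}$ ($S = 23 \left(- \frac{1}{20}\right) = - \frac{23}{20} \approx -1.15$)
$A{\left(Q \right)} = \frac{23}{2} - 10 Q$ ($A{\left(Q \right)} = - 10 \left(Q - \frac{23}{20}\right) = - 10 \left(- \frac{23}{20} + Q\right) = \frac{23}{2} - 10 Q$)
$m = 7$ ($m = -8 + 15 = 7$)
$E{\left(P \right)} = 7 P$
$A{\left(16 \right)} \left(-428 + E{\left(\sqrt{-1 + 0} \right)}\right) = \left(\frac{23}{2} - 160\right) \left(-428 + 7 \sqrt{-1 + 0}\right) = \left(\frac{23}{2} - 160\right) \left(-428 + 7 \sqrt{-1}\right) = - \frac{297 \left(-428 + 7 i\right)}{2} = 63558 - \frac{2079 i}{2}$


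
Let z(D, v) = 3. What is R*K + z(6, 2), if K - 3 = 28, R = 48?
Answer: 1491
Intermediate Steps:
K = 31 (K = 3 + 28 = 31)
R*K + z(6, 2) = 48*31 + 3 = 1488 + 3 = 1491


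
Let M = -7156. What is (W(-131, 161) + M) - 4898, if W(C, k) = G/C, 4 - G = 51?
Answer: -1579027/131 ≈ -12054.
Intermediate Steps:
G = -47 (G = 4 - 1*51 = 4 - 51 = -47)
W(C, k) = -47/C
(W(-131, 161) + M) - 4898 = (-47/(-131) - 7156) - 4898 = (-47*(-1/131) - 7156) - 4898 = (47/131 - 7156) - 4898 = -937389/131 - 4898 = -1579027/131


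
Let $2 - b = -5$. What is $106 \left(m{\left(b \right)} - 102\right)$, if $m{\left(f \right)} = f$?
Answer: $-10070$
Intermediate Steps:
$b = 7$ ($b = 2 - -5 = 2 + 5 = 7$)
$106 \left(m{\left(b \right)} - 102\right) = 106 \left(7 - 102\right) = 106 \left(-95\right) = -10070$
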